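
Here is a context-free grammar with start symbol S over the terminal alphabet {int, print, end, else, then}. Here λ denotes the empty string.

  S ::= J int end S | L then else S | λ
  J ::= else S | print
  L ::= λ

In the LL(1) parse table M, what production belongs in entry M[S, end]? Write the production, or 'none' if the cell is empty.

FIRST(J) = {else, print}
FIRST(L) = {λ}
FIRST(S) = {λ, else, print, then}  (via J int end S, L then else S)
FOLLOW(S) includes $ since S is the start symbol.
FOLLOW(J): in S::=J int end S, J is followed by int end S with FIRST {int}. Thus FOLLOW(J) = {int}.
FOLLOW(S): in S::=J int end S, the suffix after S is empty (adds nothing new); in S::=L then else S, the suffix after S is empty (adds nothing new); in J::=else S, the suffix after S is empty, so FOLLOW(S) ⊇ FOLLOW(J) = {int}. Thus FOLLOW(S) = {$, int}.
For S ::= J int end S: FIRST(J int end S) = {else, print}, so it goes in M[S, t] for t ∈ {else, print}.
For S ::= L then else S: FIRST(L then else S) = {then}, so it goes in M[S, t] for t ∈ {then}.
For S ::= λ: FIRST(λ) = {λ}, so it goes in M[S, t] for t ∈ {}; since λ ∈ FIRST, also for every t ∈ FOLLOW(S) = {$, int}.
None of these place a production in M[S, end].

none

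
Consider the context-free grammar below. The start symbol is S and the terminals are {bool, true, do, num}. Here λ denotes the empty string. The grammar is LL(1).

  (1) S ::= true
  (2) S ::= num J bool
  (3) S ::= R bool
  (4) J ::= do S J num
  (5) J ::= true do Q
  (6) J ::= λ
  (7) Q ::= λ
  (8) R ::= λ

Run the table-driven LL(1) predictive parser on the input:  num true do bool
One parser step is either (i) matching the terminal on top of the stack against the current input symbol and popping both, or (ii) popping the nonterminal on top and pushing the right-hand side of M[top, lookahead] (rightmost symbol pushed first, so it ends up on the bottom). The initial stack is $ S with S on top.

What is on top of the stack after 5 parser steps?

Q

     Stack             Input               Action
  1  $ S               num true do bool $  expand S ::= num J bool
  2  $ bool J num      num true do bool $  match num
  3  $ bool J          true do bool $      expand J ::= true do Q
  4  $ bool Q do true  true do bool $      match true
  5  $ bool Q do       do bool $           match do
Stack after step 5: $ bool Q (top = Q).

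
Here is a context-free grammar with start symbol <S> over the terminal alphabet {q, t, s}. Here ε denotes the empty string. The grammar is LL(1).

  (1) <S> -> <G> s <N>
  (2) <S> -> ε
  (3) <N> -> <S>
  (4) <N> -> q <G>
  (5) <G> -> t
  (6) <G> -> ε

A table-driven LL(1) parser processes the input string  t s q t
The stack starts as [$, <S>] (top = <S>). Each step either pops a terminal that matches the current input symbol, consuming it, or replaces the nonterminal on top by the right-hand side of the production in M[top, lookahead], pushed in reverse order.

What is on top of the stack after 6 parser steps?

<G>

     Stack        Input      Action
  1  $ <S>        t s q t $  expand <S> -> <G> s <N>
  2  $ <N> s <G>  t s q t $  expand <G> -> t
  3  $ <N> s t    t s q t $  match t
  4  $ <N> s      s q t $    match s
  5  $ <N>        q t $      expand <N> -> q <G>
  6  $ <G> q      q t $      match q
Stack after step 6: $ <G> (top = <G>).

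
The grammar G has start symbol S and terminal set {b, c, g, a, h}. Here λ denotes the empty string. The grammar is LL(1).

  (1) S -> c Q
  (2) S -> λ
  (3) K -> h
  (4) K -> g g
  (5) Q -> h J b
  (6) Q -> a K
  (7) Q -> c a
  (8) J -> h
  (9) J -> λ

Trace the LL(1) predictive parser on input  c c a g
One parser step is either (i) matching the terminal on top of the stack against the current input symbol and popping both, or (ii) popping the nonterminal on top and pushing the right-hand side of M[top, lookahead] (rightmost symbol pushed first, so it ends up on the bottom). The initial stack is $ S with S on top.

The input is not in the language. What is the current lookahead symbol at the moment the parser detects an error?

     Stack  Input      Action
  1  $ S    c c a g $  expand S -> c Q
  2  $ Q c  c c a g $  match c
  3  $ Q    c a g $    expand Q -> c a
  4  $ a c  c a g $    match c
  5  $ a    a g $      match a
  6  $      g $        error: stack empty but input remains

g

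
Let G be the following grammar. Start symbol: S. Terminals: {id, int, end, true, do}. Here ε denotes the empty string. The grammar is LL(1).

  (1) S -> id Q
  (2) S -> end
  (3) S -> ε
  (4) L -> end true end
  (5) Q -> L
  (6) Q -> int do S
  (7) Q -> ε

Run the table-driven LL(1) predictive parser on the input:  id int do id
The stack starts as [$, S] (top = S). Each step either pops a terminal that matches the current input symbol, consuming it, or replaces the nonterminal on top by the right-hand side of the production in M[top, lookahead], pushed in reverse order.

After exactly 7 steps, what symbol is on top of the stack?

step 1: stack=$ S  input=id int do id $  — expand S -> id Q
step 2: stack=$ Q id  input=id int do id $  — match id
step 3: stack=$ Q  input=int do id $  — expand Q -> int do S
step 4: stack=$ S do int  input=int do id $  — match int
step 5: stack=$ S do  input=do id $  — match do
step 6: stack=$ S  input=id $  — expand S -> id Q
step 7: stack=$ Q id  input=id $  — match id
Stack after step 7: $ Q (top = Q).

Q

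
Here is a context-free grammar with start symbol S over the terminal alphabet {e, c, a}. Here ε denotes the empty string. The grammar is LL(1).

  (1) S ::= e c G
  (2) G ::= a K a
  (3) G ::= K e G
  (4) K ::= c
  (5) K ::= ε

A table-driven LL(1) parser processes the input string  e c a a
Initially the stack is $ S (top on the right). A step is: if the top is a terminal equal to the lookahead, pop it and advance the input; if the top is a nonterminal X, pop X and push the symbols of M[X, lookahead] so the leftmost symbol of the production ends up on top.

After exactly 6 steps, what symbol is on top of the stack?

     Stack    Input      Action
  1  $ S      e c a a $  expand S ::= e c G
  2  $ G c e  e c a a $  match e
  3  $ G c    c a a $    match c
  4  $ G      a a $      expand G ::= a K a
  5  $ a K a  a a $      match a
  6  $ a K    a $        expand K ::= ε
Stack after step 6: $ a (top = a).

a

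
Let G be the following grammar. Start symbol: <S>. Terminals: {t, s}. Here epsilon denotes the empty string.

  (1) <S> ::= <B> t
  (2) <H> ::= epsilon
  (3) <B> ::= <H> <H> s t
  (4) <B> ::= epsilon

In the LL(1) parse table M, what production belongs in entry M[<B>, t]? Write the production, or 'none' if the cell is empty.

<B> ::= epsilon

FIRST(<H>) = {epsilon}
FIRST(<B>) = {epsilon, s}  (via <H> <H> s t)
FIRST(<S>) = {s, t}  (via <B> t)
FOLLOW(<S>) includes $ since <S> is the start symbol.
FOLLOW(<B>): in <S>::=<B> t, <B> is followed by t with FIRST {t}. Thus FOLLOW(<B>) = {t}.
For <B> ::= <H> <H> s t: FIRST(<H> <H> s t) = {s}, so it goes in M[<B>, t] for t ∈ {s}.
For <B> ::= epsilon: FIRST(epsilon) = {epsilon}, so it goes in M[<B>, t] for t ∈ {}; since epsilon ∈ FIRST, also for every t ∈ FOLLOW(<B>) = {t}.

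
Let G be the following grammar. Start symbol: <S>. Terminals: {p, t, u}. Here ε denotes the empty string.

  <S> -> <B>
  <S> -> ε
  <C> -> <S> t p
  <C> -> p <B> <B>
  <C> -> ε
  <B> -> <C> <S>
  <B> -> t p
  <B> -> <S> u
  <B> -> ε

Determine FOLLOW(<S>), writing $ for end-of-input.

{$, p, t, u}

FIRST(<S>): from <S>-><B> we get {ε, p, t, u}; from <S>->ε we get {ε}. So FIRST(<S>) = {ε, p, t, u}.
FIRST(<C>): from <C>-><S> t p we get {p, t, u}; from <C>->p <B> <B> we get {p}; from <C>->ε we get {ε}. So FIRST(<C>) = {ε, p, t, u}.
FIRST(<B>): from <B>-><C> <S> we get {ε, p, t, u}; from <B>->t p we get {t}; from <B>-><S> u we get {p, t, u}; from <B>->ε we get {ε}. So FIRST(<B>) = {ε, p, t, u}.
FOLLOW(<S>) includes $ since <S> is the start symbol.
FOLLOW(<S>): in <C>-><S> t p, <S> is followed by t p with FIRST {t}; in <B>-><C> <S>, the suffix after <S> is empty, so FOLLOW(<S>) ⊇ FOLLOW(<B>) = {$, p, t, u}; in <B>-><S> u, <S> is followed by u with FIRST {u}. Thus FOLLOW(<S>) = {$, p, t, u}.
FOLLOW(<C>): in <B>-><C> <S>, <C> is followed by <S> with FIRST {ε, p, t, u}; in <B>-><C> <S>, the suffix after <C> is nullable, so FOLLOW(<C>) ⊇ FOLLOW(<B>) = {$, p, t, u}. Thus FOLLOW(<C>) = {$, p, t, u}.
FOLLOW(<B>): in <S>-><B>, the suffix after <B> is empty, so FOLLOW(<B>) ⊇ FOLLOW(<S>) = {$, p, t, u}; in <C>->p <B> <B> (occurrence 1), <B> is followed by <B> with FIRST {ε, p, t, u}; in <C>->p <B> <B> (occurrence 1), the suffix after <B> is nullable, so FOLLOW(<B>) ⊇ FOLLOW(<C>) = {$, p, t, u}; in <C>->p <B> <B> (occurrence 2), the suffix after <B> is empty, so FOLLOW(<B>) ⊇ FOLLOW(<C>) = {$, p, t, u}. Thus FOLLOW(<B>) = {$, p, t, u}.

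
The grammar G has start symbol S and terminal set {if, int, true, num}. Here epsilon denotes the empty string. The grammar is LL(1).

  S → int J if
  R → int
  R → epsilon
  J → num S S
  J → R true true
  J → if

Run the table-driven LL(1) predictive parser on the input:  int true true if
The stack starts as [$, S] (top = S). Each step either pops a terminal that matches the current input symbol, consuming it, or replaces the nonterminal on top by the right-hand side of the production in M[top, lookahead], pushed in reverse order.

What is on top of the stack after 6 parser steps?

if

     Stack             Input               Action
  1  $ S               int true true if $  expand S → int J if
  2  $ if J int        int true true if $  match int
  3  $ if J            true true if $      expand J → R true true
  4  $ if true true R  true true if $      expand R → epsilon
  5  $ if true true    true true if $      match true
  6  $ if true         true if $           match true
Stack after step 6: $ if (top = if).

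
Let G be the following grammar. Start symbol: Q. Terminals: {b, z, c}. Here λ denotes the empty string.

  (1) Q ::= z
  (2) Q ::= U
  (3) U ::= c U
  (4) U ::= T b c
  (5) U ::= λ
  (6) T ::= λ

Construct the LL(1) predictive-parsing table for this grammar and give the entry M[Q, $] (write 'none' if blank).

Q ::= U

FIRST(T): from T::=λ we get {λ}. So FIRST(T) = {λ}.
FIRST(U): from U::=c U we get {c}; from U::=T b c we get {b}; from U::=λ we get {λ}. So FIRST(U) = {λ, b, c}.
FIRST(Q): from Q::=z we get {z}; from Q::=U we get {λ, b, c}. So FIRST(Q) = {λ, b, c, z}.
FOLLOW(Q) includes $ since Q is the start symbol.
FOLLOW(Q): Q appears on no right-hand side. Thus FOLLOW(Q) = {$}.
For Q ::= z: FIRST(z) = {z}, so it goes in M[Q, t] for t ∈ {z}.
For Q ::= U: FIRST(U) = {λ, b, c}, so it goes in M[Q, t] for t ∈ {b, c}; since λ ∈ FIRST, also for every t ∈ FOLLOW(Q) = {$}.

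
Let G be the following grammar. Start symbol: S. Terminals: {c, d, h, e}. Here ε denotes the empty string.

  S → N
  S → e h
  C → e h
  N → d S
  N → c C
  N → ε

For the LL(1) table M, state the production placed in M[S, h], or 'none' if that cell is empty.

FIRST(C): from C→e h we get {e}. So FIRST(C) = {e}.
FIRST(N): from N→d S we get {d}; from N→c C we get {c}; from N→ε we get {ε}. So FIRST(N) = {ε, c, d}.
FIRST(S): from S→N we get {ε, c, d}; from S→e h we get {e}. So FIRST(S) = {ε, c, d, e}.
FOLLOW(S) includes $ since S is the start symbol.
FOLLOW(S): in N→d S, the suffix after S is empty, so FOLLOW(S) ⊇ FOLLOW(N) = {$}. Thus FOLLOW(S) = {$}.
FOLLOW(N): in S→N, the suffix after N is empty, so FOLLOW(N) ⊇ FOLLOW(S) = {$}. Thus FOLLOW(N) = {$}.
For S → N: FIRST(N) = {ε, c, d}, so it goes in M[S, t] for t ∈ {c, d}; since ε ∈ FIRST, also for every t ∈ FOLLOW(S) = {$}.
For S → e h: FIRST(e h) = {e}, so it goes in M[S, t] for t ∈ {e}.
None of these place a production in M[S, h].

none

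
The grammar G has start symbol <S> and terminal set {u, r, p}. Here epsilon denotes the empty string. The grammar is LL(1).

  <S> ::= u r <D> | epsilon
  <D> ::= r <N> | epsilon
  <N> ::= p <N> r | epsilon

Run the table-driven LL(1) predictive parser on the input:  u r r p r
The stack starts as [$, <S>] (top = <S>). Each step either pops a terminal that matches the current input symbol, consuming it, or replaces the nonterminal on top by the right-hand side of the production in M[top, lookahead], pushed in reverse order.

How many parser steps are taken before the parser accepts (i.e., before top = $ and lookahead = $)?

step 1: stack=$ <S>  input=u r r p r $  — expand <S> ::= u r <D>
step 2: stack=$ <D> r u  input=u r r p r $  — match u
step 3: stack=$ <D> r  input=r r p r $  — match r
step 4: stack=$ <D>  input=r p r $  — expand <D> ::= r <N>
step 5: stack=$ <N> r  input=r p r $  — match r
step 6: stack=$ <N>  input=p r $  — expand <N> ::= p <N> r
step 7: stack=$ r <N> p  input=p r $  — match p
step 8: stack=$ r <N>  input=r $  — expand <N> ::= epsilon
step 9: stack=$ r  input=r $  — match r
Accept reached after 9 steps.

9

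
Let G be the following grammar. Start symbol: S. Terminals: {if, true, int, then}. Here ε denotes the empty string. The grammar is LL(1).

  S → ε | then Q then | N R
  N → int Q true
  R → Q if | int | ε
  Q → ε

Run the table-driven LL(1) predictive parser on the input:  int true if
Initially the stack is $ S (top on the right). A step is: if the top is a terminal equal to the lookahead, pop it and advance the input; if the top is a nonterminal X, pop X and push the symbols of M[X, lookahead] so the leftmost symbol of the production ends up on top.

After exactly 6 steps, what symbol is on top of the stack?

Q

step 1: stack=$ S  input=int true if $  — expand S → N R
step 2: stack=$ R N  input=int true if $  — expand N → int Q true
step 3: stack=$ R true Q int  input=int true if $  — match int
step 4: stack=$ R true Q  input=true if $  — expand Q → ε
step 5: stack=$ R true  input=true if $  — match true
step 6: stack=$ R  input=if $  — expand R → Q if
Stack after step 6: $ if Q (top = Q).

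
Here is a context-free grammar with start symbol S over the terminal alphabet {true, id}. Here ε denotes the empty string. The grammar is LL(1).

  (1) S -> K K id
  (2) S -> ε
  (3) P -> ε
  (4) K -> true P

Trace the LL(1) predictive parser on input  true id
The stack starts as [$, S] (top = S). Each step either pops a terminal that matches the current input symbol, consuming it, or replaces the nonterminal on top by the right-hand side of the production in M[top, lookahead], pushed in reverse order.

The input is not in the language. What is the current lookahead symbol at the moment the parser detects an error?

id

step 1: stack=$ S  input=true id $  — expand S -> K K id
step 2: stack=$ id K K  input=true id $  — expand K -> true P
step 3: stack=$ id K P true  input=true id $  — match true
step 4: stack=$ id K P  input=id $  — expand P -> ε
step 5: stack=$ id K  input=id $  — error: M[K, id] is empty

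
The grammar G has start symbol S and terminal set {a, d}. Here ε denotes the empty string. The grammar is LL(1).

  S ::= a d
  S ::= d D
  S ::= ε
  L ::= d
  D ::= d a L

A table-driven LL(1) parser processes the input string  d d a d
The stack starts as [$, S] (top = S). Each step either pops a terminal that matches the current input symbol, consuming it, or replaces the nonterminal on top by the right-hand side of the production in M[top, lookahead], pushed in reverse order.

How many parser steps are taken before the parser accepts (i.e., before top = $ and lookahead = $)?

7

step 1: stack=$ S  input=d d a d $  — expand S ::= d D
step 2: stack=$ D d  input=d d a d $  — match d
step 3: stack=$ D  input=d a d $  — expand D ::= d a L
step 4: stack=$ L a d  input=d a d $  — match d
step 5: stack=$ L a  input=a d $  — match a
step 6: stack=$ L  input=d $  — expand L ::= d
step 7: stack=$ d  input=d $  — match d
Accept reached after 7 steps.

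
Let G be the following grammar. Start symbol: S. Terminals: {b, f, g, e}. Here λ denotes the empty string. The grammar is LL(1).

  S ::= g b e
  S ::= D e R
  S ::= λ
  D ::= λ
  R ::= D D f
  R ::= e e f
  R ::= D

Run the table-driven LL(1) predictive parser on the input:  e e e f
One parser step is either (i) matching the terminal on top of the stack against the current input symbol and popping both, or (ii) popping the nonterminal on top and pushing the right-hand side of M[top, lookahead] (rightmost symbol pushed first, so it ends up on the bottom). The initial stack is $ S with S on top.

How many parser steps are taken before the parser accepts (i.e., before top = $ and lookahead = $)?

7

     Stack    Input      Action
  1  $ S      e e e f $  expand S ::= D e R
  2  $ R e D  e e e f $  expand D ::= λ
  3  $ R e    e e e f $  match e
  4  $ R      e e f $    expand R ::= e e f
  5  $ f e e  e e f $    match e
  6  $ f e    e f $      match e
  7  $ f      f $        match f
Accept reached after 7 steps.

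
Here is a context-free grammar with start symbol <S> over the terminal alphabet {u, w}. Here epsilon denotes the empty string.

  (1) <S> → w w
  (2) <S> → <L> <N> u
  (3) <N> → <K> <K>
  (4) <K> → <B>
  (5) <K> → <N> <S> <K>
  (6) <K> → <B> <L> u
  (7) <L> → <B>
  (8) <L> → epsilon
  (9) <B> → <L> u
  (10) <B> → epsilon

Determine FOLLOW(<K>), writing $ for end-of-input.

{u, w}

FIRST(<S>) = {u, w}  (via <L> <N> u)
FIRST(<N>) = {epsilon, u, w}  (via <K> <K>)
FIRST(<K>) = {epsilon, u, w}  (via <B>, <N> <S> <K>, <B> <L> u)
FIRST(<L>) = {epsilon, u}  (via <B>)
FIRST(<B>) = {epsilon, u}  (via <L> u)
FOLLOW(<S>) includes $ since <S> is the start symbol.
FOLLOW(<N>): in <S>→<L> <N> u, <N> is followed by u with FIRST {u}; in <K>→<N> <S> <K>, <N> is followed by <S> <K> with FIRST {u, w}. Thus FOLLOW(<N>) = {u, w}.
FOLLOW(<K>): in <N>→<K> <K> (occurrence 1), <K> is followed by <K> with FIRST {epsilon, u, w}; in <N>→<K> <K> (occurrence 1), the suffix after <K> is nullable, so FOLLOW(<K>) ⊇ FOLLOW(<N>) = {u, w}; in <N>→<K> <K> (occurrence 2), the suffix after <K> is empty, so FOLLOW(<K>) ⊇ FOLLOW(<N>) = {u, w}; in <K>→<N> <S> <K>, the suffix after <K> is empty (adds nothing new). Thus FOLLOW(<K>) = {u, w}.
FOLLOW(<S>): in <K>→<N> <S> <K>, <S> is followed by <K> with FIRST {epsilon, u, w}; in <K>→<N> <S> <K>, the suffix after <S> is nullable, so FOLLOW(<S>) ⊇ FOLLOW(<K>) = {u, w}. Thus FOLLOW(<S>) = {$, u, w}.
FOLLOW(<L>): in <S>→<L> <N> u, <L> is followed by <N> u with FIRST {u, w}; in <K>→<B> <L> u, <L> is followed by u with FIRST {u}; in <B>→<L> u, <L> is followed by u with FIRST {u}. Thus FOLLOW(<L>) = {u, w}.
FOLLOW(<B>): in <K>→<B>, the suffix after <B> is empty, so FOLLOW(<B>) ⊇ FOLLOW(<K>) = {u, w}; in <K>→<B> <L> u, <B> is followed by <L> u with FIRST {u}; in <L>→<B>, the suffix after <B> is empty, so FOLLOW(<B>) ⊇ FOLLOW(<L>) = {u, w}. Thus FOLLOW(<B>) = {u, w}.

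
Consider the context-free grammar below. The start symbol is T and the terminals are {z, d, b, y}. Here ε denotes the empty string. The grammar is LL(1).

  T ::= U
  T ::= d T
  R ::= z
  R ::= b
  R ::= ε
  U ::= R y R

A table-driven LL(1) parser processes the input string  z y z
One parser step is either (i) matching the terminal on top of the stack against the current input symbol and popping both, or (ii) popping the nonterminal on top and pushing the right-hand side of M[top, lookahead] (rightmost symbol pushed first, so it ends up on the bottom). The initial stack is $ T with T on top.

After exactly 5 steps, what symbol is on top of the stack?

step 1: stack=$ T  input=z y z $  — expand T ::= U
step 2: stack=$ U  input=z y z $  — expand U ::= R y R
step 3: stack=$ R y R  input=z y z $  — expand R ::= z
step 4: stack=$ R y z  input=z y z $  — match z
step 5: stack=$ R y  input=y z $  — match y
Stack after step 5: $ R (top = R).

R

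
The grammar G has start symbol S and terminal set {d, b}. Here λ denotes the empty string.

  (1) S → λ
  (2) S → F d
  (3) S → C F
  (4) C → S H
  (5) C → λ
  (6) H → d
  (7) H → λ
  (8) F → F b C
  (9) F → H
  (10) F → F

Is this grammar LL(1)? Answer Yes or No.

No

FIRST(S) = {λ, b, d}
FIRST(C) = {λ, b, d}
FIRST(H) = {λ, d}
FIRST(F) = {λ, b, d}
FOLLOW(S) = {$, b, d}
FOLLOW(C) = {$, b, d}
FOLLOW(H) = {$, b, d}
FOLLOW(F) = {$, b, d}
Cell M[C, $] receives both C → S H and C → λ — the grammar is not LL(1).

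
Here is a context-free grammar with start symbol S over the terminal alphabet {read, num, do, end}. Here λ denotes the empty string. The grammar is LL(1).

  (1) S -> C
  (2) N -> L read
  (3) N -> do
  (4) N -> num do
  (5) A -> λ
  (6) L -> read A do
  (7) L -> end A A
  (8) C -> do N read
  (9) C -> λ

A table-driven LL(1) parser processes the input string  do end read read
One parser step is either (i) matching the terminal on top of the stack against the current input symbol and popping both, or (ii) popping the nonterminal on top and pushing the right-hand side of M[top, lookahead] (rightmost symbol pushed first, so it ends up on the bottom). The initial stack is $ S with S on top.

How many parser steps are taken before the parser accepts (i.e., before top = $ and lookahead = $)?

10

step 1: stack=$ S  input=do end read read $  — expand S -> C
step 2: stack=$ C  input=do end read read $  — expand C -> do N read
step 3: stack=$ read N do  input=do end read read $  — match do
step 4: stack=$ read N  input=end read read $  — expand N -> L read
step 5: stack=$ read read L  input=end read read $  — expand L -> end A A
step 6: stack=$ read read A A end  input=end read read $  — match end
step 7: stack=$ read read A A  input=read read $  — expand A -> λ
step 8: stack=$ read read A  input=read read $  — expand A -> λ
step 9: stack=$ read read  input=read read $  — match read
step 10: stack=$ read  input=read $  — match read
Accept reached after 10 steps.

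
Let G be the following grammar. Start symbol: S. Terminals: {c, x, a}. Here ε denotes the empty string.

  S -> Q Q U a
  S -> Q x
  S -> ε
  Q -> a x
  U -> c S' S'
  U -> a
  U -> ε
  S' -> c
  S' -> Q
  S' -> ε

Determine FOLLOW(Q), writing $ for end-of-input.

{a, c, x}

FIRST(Q): from Q->a x we get {a}. So FIRST(Q) = {a}.
FIRST(U): from U->c S' S' we get {c}; from U->a we get {a}; from U->ε we get {ε}. So FIRST(U) = {ε, a, c}.
FIRST(S): from S->Q Q U a we get {a}; from S->Q x we get {a}; from S->ε we get {ε}. So FIRST(S) = {ε, a}.
FIRST(S'): from S'->c we get {c}; from S'->Q we get {a}; from S'->ε we get {ε}. So FIRST(S') = {ε, a, c}.
FOLLOW(S) includes $ since S is the start symbol.
FOLLOW(S): S appears on no right-hand side. Thus FOLLOW(S) = {$}.
FOLLOW(U): in S->Q Q U a, U is followed by a with FIRST {a}. Thus FOLLOW(U) = {a}.
FOLLOW(S'): in U->c S' S' (occurrence 1), S' is followed by S' with FIRST {ε, a, c}; in U->c S' S' (occurrence 1), the suffix after S' is nullable, so FOLLOW(S') ⊇ FOLLOW(U) = {a}; in U->c S' S' (occurrence 2), the suffix after S' is empty, so FOLLOW(S') ⊇ FOLLOW(U) = {a}. Thus FOLLOW(S') = {a, c}.
FOLLOW(Q): in S->Q Q U a (occurrence 1), Q is followed by Q U a with FIRST {a}; in S->Q Q U a (occurrence 2), Q is followed by U a with FIRST {a, c}; in S->Q x, Q is followed by x with FIRST {x}; in S'->Q, the suffix after Q is empty, so FOLLOW(Q) ⊇ FOLLOW(S') = {a, c}. Thus FOLLOW(Q) = {a, c, x}.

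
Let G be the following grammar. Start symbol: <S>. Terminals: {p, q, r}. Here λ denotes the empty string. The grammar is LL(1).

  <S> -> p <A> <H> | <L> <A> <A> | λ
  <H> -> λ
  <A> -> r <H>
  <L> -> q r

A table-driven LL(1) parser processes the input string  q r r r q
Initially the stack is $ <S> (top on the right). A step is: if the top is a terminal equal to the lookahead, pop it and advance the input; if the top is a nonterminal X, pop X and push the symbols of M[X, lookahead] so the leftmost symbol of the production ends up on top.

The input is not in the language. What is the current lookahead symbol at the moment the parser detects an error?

step 1: stack=$ <S>  input=q r r r q $  — expand <S> -> <L> <A> <A>
step 2: stack=$ <A> <A> <L>  input=q r r r q $  — expand <L> -> q r
step 3: stack=$ <A> <A> r q  input=q r r r q $  — match q
step 4: stack=$ <A> <A> r  input=r r r q $  — match r
step 5: stack=$ <A> <A>  input=r r q $  — expand <A> -> r <H>
step 6: stack=$ <A> <H> r  input=r r q $  — match r
step 7: stack=$ <A> <H>  input=r q $  — expand <H> -> λ
step 8: stack=$ <A>  input=r q $  — expand <A> -> r <H>
step 9: stack=$ <H> r  input=r q $  — match r
step 10: stack=$ <H>  input=q $  — error: M[<H>, q] is empty

q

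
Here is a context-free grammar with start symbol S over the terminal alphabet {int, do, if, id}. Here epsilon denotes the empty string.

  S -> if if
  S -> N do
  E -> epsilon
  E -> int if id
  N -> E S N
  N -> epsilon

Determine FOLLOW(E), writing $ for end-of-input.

{do, if, int}

FIRST(E) = {epsilon, int}
FIRST(S) = {do, if, int}  (via N do)
FIRST(N) = {epsilon, do, if, int}  (via E S N)
FOLLOW(S) includes $ since S is the start symbol.
FOLLOW(E): in N->E S N, E is followed by S N with FIRST {do, if, int}. Thus FOLLOW(E) = {do, if, int}.
FOLLOW(N): in S->N do, N is followed by do with FIRST {do}; in N->E S N, the suffix after N is empty (adds nothing new). Thus FOLLOW(N) = {do}.
FOLLOW(S): in N->E S N, S is followed by N with FIRST {epsilon, do, if, int}; in N->E S N, the suffix after S is nullable, so FOLLOW(S) ⊇ FOLLOW(N) = {do}. Thus FOLLOW(S) = {$, do, if, int}.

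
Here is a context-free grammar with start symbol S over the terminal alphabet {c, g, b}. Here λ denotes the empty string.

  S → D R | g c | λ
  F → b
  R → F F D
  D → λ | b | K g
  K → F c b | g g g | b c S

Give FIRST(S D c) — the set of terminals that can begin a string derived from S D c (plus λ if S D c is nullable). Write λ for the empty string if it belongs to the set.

FIRST(F) = {b}
FIRST(R) = {b}  (via F F D)
FIRST(K) = {b, g}  (via F c b)
FIRST(D) = {λ, b, g}  (via K g)
FIRST(S) = {λ, b, g}  (via D R)
FIRST(S D c): take FIRST of each symbol in turn, carrying on past any symbol whose FIRST contains λ; result {b, c, g}.

{b, c, g}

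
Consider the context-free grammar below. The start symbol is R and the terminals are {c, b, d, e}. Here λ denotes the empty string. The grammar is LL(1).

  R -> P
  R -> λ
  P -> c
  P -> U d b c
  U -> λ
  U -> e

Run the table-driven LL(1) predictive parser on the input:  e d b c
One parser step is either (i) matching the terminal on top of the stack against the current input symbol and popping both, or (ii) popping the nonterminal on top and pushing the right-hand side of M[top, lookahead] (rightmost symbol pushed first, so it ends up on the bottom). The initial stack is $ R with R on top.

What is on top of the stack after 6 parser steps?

step 1: stack=$ R  input=e d b c $  — expand R -> P
step 2: stack=$ P  input=e d b c $  — expand P -> U d b c
step 3: stack=$ c b d U  input=e d b c $  — expand U -> e
step 4: stack=$ c b d e  input=e d b c $  — match e
step 5: stack=$ c b d  input=d b c $  — match d
step 6: stack=$ c b  input=b c $  — match b
Stack after step 6: $ c (top = c).

c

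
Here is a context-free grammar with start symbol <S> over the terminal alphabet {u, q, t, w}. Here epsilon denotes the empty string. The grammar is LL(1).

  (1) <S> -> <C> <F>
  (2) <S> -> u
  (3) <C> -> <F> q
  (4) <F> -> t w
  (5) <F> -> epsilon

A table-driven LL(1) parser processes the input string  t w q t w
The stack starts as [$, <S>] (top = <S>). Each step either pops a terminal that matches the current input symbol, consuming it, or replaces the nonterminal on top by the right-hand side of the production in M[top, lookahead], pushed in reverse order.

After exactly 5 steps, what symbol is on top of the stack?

q

step 1: stack=$ <S>  input=t w q t w $  — expand <S> -> <C> <F>
step 2: stack=$ <F> <C>  input=t w q t w $  — expand <C> -> <F> q
step 3: stack=$ <F> q <F>  input=t w q t w $  — expand <F> -> t w
step 4: stack=$ <F> q w t  input=t w q t w $  — match t
step 5: stack=$ <F> q w  input=w q t w $  — match w
Stack after step 5: $ <F> q (top = q).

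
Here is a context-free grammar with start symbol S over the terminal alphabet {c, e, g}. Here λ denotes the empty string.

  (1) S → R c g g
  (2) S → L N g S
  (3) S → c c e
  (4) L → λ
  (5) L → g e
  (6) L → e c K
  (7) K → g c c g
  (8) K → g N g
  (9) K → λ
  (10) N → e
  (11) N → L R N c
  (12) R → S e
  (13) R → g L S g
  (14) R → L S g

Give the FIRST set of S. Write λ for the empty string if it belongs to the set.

FIRST(L) = {λ, e, g}
FIRST(K) = {λ, g}
FIRST(S) = {c, e, g}  (via R c g g, L N g S)
FIRST(R) = {c, e, g}  (via S e, L S g)
FIRST(N) = {c, e, g}  (via L R N c)

{c, e, g}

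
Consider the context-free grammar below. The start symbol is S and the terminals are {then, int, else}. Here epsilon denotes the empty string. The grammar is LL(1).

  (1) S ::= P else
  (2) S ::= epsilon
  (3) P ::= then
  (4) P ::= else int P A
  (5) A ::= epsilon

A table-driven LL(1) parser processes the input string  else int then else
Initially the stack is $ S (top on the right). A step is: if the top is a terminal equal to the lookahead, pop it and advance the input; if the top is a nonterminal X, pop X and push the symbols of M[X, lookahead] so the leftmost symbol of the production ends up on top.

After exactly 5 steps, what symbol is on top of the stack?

then

     Stack                Input                 Action
  1  $ S                  else int then else $  expand S ::= P else
  2  $ else P             else int then else $  expand P ::= else int P A
  3  $ else A P int else  else int then else $  match else
  4  $ else A P int       int then else $       match int
  5  $ else A P           then else $           expand P ::= then
Stack after step 5: $ else A then (top = then).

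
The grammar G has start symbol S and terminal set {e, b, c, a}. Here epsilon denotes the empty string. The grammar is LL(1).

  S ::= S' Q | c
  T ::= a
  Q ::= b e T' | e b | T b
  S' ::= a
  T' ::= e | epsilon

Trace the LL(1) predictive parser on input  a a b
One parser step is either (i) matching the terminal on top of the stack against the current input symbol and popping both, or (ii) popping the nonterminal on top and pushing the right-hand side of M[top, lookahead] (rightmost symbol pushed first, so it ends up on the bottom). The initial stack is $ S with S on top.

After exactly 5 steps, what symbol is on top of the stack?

a

step 1: stack=$ S  input=a a b $  — expand S ::= S' Q
step 2: stack=$ Q S'  input=a a b $  — expand S' ::= a
step 3: stack=$ Q a  input=a a b $  — match a
step 4: stack=$ Q  input=a b $  — expand Q ::= T b
step 5: stack=$ b T  input=a b $  — expand T ::= a
Stack after step 5: $ b a (top = a).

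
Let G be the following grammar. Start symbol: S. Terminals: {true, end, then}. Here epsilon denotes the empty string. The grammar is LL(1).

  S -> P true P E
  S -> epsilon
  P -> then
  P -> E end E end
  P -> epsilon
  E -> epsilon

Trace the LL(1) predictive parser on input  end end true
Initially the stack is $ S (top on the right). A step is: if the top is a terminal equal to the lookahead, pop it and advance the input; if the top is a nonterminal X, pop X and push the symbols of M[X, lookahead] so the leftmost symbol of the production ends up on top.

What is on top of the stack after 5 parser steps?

end

     Stack                   Input           Action
  1  $ S                     end end true $  expand S -> P true P E
  2  $ E P true P            end end true $  expand P -> E end E end
  3  $ E P true end E end E  end end true $  expand E -> epsilon
  4  $ E P true end E end    end end true $  match end
  5  $ E P true end E        end true $      expand E -> epsilon
Stack after step 5: $ E P true end (top = end).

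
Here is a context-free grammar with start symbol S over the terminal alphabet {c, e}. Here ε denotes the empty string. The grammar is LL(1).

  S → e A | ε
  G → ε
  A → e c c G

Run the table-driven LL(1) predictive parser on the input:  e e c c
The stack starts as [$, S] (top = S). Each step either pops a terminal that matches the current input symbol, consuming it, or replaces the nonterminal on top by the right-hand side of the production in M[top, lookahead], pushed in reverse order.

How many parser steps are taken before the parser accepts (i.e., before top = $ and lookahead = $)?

7

     Stack      Input      Action
  1  $ S        e e c c $  expand S → e A
  2  $ A e      e e c c $  match e
  3  $ A        e c c $    expand A → e c c G
  4  $ G c c e  e c c $    match e
  5  $ G c c    c c $      match c
  6  $ G c      c $        match c
  7  $ G        $          expand G → ε
Accept reached after 7 steps.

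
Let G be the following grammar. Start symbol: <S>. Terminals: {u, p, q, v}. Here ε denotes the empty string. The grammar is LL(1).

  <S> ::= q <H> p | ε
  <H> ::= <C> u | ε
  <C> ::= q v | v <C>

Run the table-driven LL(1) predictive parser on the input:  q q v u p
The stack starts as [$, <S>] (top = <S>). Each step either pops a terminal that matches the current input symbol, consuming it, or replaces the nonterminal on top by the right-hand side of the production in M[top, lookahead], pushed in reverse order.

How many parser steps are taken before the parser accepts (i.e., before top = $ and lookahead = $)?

     Stack      Input        Action
  1  $ <S>      q q v u p $  expand <S> ::= q <H> p
  2  $ p <H> q  q q v u p $  match q
  3  $ p <H>    q v u p $    expand <H> ::= <C> u
  4  $ p u <C>  q v u p $    expand <C> ::= q v
  5  $ p u v q  q v u p $    match q
  6  $ p u v    v u p $      match v
  7  $ p u      u p $        match u
  8  $ p        p $          match p
Accept reached after 8 steps.

8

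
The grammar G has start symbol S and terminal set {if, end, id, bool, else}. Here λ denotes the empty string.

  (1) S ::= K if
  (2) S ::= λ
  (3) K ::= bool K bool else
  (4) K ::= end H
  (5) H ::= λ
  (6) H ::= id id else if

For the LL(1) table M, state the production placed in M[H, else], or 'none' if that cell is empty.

FIRST(K): from K::=bool K bool else we get {bool}; from K::=end H we get {end}. So FIRST(K) = {bool, end}.
FIRST(H): from H::=λ we get {λ}; from H::=id id else if we get {id}. So FIRST(H) = {λ, id}.
FIRST(S): from S::=K if we get {bool, end}; from S::=λ we get {λ}. So FIRST(S) = {λ, bool, end}.
FOLLOW(S) includes $ since S is the start symbol.
FOLLOW(K): in S::=K if, K is followed by if with FIRST {if}; in K::=bool K bool else, K is followed by bool else with FIRST {bool}. Thus FOLLOW(K) = {bool, if}.
FOLLOW(H): in K::=end H, the suffix after H is empty, so FOLLOW(H) ⊇ FOLLOW(K) = {bool, if}. Thus FOLLOW(H) = {bool, if}.
For H ::= λ: FIRST(λ) = {λ}, so it goes in M[H, t] for t ∈ {}; since λ ∈ FIRST, also for every t ∈ FOLLOW(H) = {bool, if}.
For H ::= id id else if: FIRST(id id else if) = {id}, so it goes in M[H, t] for t ∈ {id}.
None of these place a production in M[H, else].

none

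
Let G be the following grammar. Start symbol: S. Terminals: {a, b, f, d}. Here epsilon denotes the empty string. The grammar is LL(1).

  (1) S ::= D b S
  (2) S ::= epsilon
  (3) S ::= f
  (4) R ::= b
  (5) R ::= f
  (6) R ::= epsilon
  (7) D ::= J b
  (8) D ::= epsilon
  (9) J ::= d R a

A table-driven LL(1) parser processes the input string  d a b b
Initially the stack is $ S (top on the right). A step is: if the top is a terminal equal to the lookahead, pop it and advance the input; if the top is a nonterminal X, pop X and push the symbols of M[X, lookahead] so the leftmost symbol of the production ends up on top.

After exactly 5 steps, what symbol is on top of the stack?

     Stack          Input      Action
  1  $ S            d a b b $  expand S ::= D b S
  2  $ S b D        d a b b $  expand D ::= J b
  3  $ S b b J      d a b b $  expand J ::= d R a
  4  $ S b b a R d  d a b b $  match d
  5  $ S b b a R    a b b $    expand R ::= epsilon
Stack after step 5: $ S b b a (top = a).

a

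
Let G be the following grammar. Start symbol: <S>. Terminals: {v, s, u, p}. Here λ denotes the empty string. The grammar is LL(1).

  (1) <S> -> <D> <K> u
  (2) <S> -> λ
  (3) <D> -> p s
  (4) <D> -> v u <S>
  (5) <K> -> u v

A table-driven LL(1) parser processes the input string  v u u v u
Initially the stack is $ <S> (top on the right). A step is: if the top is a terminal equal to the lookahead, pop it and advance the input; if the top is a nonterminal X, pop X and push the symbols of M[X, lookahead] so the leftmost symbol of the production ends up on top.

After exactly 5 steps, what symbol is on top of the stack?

     Stack            Input        Action
  1  $ <S>            v u u v u $  expand <S> -> <D> <K> u
  2  $ u <K> <D>      v u u v u $  expand <D> -> v u <S>
  3  $ u <K> <S> u v  v u u v u $  match v
  4  $ u <K> <S> u    u u v u $    match u
  5  $ u <K> <S>      u v u $      expand <S> -> λ
Stack after step 5: $ u <K> (top = <K>).

<K>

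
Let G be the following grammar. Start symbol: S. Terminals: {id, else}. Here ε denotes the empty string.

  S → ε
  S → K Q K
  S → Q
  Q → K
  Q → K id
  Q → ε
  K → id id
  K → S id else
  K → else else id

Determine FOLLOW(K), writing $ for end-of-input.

FIRST(S) = {ε, else, id}  (via K Q K, Q)
FIRST(K) = {else, id}  (via S id else)
FIRST(Q) = {ε, else, id}  (via K, K id)
FOLLOW(S) includes $ since S is the start symbol.
FOLLOW(S): in K→S id else, S is followed by id else with FIRST {id}. Thus FOLLOW(S) = {$, id}.
FOLLOW(Q): in S→K Q K, Q is followed by K with FIRST {else, id}; in S→Q, the suffix after Q is empty, so FOLLOW(Q) ⊇ FOLLOW(S) = {$, id}. Thus FOLLOW(Q) = {$, else, id}.
FOLLOW(K): in S→K Q K (occurrence 1), K is followed by Q K with FIRST {else, id}; in S→K Q K (occurrence 2), the suffix after K is empty, so FOLLOW(K) ⊇ FOLLOW(S) = {$, id}; in Q→K, the suffix after K is empty, so FOLLOW(K) ⊇ FOLLOW(Q) = {$, else, id}; in Q→K id, K is followed by id with FIRST {id}. Thus FOLLOW(K) = {$, else, id}.

{$, else, id}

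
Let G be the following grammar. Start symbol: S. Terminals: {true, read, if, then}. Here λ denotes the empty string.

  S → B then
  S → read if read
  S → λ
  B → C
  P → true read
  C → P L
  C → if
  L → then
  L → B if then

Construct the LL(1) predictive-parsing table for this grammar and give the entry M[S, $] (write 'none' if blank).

S → λ

FIRST(P): from P→true read we get {true}. So FIRST(P) = {true}.
FIRST(C): from C→P L we get {true}; from C→if we get {if}. So FIRST(C) = {if, true}.
FIRST(B): from B→C we get {if, true}. So FIRST(B) = {if, true}.
FIRST(S): from S→B then we get {if, true}; from S→read if read we get {read}; from S→λ we get {λ}. So FIRST(S) = {λ, if, read, true}.
FIRST(L): from L→then we get {then}; from L→B if then we get {if, true}. So FIRST(L) = {if, then, true}.
FOLLOW(S) includes $ since S is the start symbol.
FOLLOW(S): S appears on no right-hand side. Thus FOLLOW(S) = {$}.
For S → B then: FIRST(B then) = {if, true}, so it goes in M[S, t] for t ∈ {if, true}.
For S → read if read: FIRST(read if read) = {read}, so it goes in M[S, t] for t ∈ {read}.
For S → λ: FIRST(λ) = {λ}, so it goes in M[S, t] for t ∈ {}; since λ ∈ FIRST, also for every t ∈ FOLLOW(S) = {$}.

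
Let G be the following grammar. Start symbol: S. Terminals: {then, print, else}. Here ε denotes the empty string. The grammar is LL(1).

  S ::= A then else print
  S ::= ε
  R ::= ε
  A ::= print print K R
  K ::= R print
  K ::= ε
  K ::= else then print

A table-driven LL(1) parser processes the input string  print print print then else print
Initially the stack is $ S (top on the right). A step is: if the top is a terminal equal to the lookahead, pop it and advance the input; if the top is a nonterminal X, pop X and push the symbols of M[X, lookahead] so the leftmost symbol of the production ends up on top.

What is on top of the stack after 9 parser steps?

else

step 1: stack=$ S  input=print print print then else print $  — expand S ::= A then else print
step 2: stack=$ print else then A  input=print print print then else print $  — expand A ::= print print K R
step 3: stack=$ print else then R K print print  input=print print print then else print $  — match print
step 4: stack=$ print else then R K print  input=print print then else print $  — match print
step 5: stack=$ print else then R K  input=print then else print $  — expand K ::= R print
step 6: stack=$ print else then R print R  input=print then else print $  — expand R ::= ε
step 7: stack=$ print else then R print  input=print then else print $  — match print
step 8: stack=$ print else then R  input=then else print $  — expand R ::= ε
step 9: stack=$ print else then  input=then else print $  — match then
Stack after step 9: $ print else (top = else).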